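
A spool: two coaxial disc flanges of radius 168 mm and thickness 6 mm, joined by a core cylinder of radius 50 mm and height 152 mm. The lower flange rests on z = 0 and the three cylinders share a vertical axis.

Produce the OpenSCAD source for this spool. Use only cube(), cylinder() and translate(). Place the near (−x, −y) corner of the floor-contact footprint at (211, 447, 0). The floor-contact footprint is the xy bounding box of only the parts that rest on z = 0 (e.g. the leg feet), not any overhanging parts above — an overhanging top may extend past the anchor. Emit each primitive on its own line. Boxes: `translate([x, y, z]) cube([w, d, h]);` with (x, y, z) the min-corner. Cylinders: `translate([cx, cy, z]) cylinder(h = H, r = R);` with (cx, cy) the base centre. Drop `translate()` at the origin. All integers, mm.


translate([379, 615, 0]) cylinder(h = 6, r = 168);
translate([379, 615, 6]) cylinder(h = 152, r = 50);
translate([379, 615, 158]) cylinder(h = 6, r = 168);


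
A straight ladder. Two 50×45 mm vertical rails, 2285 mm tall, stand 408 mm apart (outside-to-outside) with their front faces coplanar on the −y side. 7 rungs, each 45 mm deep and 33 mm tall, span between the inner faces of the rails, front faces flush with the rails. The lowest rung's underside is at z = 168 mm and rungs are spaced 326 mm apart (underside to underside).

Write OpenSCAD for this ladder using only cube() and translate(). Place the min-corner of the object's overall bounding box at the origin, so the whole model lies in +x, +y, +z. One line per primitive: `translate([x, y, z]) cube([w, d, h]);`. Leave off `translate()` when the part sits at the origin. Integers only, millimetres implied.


cube([50, 45, 2285]);
translate([358, 0, 0]) cube([50, 45, 2285]);
translate([50, 0, 168]) cube([308, 45, 33]);
translate([50, 0, 494]) cube([308, 45, 33]);
translate([50, 0, 820]) cube([308, 45, 33]);
translate([50, 0, 1146]) cube([308, 45, 33]);
translate([50, 0, 1472]) cube([308, 45, 33]);
translate([50, 0, 1798]) cube([308, 45, 33]);
translate([50, 0, 2124]) cube([308, 45, 33]);


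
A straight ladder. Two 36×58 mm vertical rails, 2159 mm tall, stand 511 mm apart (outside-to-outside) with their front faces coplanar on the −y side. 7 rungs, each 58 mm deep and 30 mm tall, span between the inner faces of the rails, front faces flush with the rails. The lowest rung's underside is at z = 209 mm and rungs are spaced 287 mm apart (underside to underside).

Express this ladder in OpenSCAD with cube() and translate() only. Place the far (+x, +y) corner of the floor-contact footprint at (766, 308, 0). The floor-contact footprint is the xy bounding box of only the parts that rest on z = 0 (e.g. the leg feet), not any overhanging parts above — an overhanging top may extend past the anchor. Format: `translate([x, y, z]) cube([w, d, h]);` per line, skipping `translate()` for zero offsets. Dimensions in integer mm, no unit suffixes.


// rung span = 511 - 2*36 = 439
// rung[k] z = 209 + k*287
translate([255, 250, 0]) cube([36, 58, 2159]);
translate([730, 250, 0]) cube([36, 58, 2159]);
translate([291, 250, 209]) cube([439, 58, 30]);
translate([291, 250, 496]) cube([439, 58, 30]);
translate([291, 250, 783]) cube([439, 58, 30]);
translate([291, 250, 1070]) cube([439, 58, 30]);
translate([291, 250, 1357]) cube([439, 58, 30]);
translate([291, 250, 1644]) cube([439, 58, 30]);
translate([291, 250, 1931]) cube([439, 58, 30]);


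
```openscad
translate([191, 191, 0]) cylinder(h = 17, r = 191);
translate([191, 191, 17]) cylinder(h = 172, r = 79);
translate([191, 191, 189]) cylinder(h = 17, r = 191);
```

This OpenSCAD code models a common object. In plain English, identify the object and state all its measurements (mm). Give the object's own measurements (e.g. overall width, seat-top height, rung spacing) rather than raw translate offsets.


A spool: two coaxial disc flanges of radius 191 mm and thickness 17 mm, joined by a core cylinder of radius 79 mm and height 172 mm. The lower flange rests on z = 0 and the three cylinders share a vertical axis.


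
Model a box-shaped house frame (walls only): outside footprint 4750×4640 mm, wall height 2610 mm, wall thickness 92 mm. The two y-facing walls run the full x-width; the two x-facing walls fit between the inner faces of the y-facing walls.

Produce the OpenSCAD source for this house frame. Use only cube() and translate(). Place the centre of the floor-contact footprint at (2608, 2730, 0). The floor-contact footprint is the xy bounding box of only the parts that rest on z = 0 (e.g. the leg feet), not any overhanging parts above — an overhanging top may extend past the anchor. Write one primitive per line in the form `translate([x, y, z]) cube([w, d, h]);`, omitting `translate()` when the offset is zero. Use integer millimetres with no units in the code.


translate([233, 410, 0]) cube([4750, 92, 2610]);
translate([233, 4958, 0]) cube([4750, 92, 2610]);
translate([233, 502, 0]) cube([92, 4456, 2610]);
translate([4891, 502, 0]) cube([92, 4456, 2610]);


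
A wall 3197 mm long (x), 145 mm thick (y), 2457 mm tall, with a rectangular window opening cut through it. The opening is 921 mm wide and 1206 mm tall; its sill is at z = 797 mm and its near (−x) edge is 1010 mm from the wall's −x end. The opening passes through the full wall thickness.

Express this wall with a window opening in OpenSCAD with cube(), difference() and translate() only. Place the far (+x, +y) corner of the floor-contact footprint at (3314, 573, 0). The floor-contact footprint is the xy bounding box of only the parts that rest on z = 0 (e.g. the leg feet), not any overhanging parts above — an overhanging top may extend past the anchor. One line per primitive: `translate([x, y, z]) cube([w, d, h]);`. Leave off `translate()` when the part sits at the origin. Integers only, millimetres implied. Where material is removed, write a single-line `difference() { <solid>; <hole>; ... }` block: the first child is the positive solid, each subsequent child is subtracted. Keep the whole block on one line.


difference() { translate([117, 428, 0]) cube([3197, 145, 2457]); translate([1127, 428, 797]) cube([921, 145, 1206]); }


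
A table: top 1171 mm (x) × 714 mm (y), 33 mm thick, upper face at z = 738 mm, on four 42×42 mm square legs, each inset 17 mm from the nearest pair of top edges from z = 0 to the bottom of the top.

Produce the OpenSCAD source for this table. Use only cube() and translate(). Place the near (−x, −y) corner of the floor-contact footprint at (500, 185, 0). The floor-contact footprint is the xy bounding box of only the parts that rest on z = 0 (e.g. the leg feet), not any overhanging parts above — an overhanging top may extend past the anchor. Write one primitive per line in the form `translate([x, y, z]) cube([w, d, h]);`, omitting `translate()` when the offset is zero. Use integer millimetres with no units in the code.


// leg_h = 738 - 33 = 705
translate([483, 168, 705]) cube([1171, 714, 33]);
translate([500, 185, 0]) cube([42, 42, 705]);
translate([1595, 185, 0]) cube([42, 42, 705]);
translate([500, 823, 0]) cube([42, 42, 705]);
translate([1595, 823, 0]) cube([42, 42, 705]);


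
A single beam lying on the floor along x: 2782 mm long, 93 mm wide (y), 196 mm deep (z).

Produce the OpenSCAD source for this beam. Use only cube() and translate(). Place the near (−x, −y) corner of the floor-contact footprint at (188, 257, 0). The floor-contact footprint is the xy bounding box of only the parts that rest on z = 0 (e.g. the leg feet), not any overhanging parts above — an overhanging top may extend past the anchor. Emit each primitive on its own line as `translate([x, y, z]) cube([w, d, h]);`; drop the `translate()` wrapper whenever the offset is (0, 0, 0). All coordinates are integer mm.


translate([188, 257, 0]) cube([2782, 93, 196]);


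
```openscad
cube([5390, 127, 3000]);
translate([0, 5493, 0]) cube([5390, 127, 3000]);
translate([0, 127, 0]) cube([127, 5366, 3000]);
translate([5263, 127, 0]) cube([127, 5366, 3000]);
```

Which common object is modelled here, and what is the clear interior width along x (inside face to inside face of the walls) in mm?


A house (or room) frame. The interior width is 5136 mm.

Four 3000 mm walls enclosing a rectangle with no floor or roof — a room or house frame. Outside width is 5390 mm and wall thickness is 127 mm, so the interior width is 5390 − 2 × 127 = 5136 mm.


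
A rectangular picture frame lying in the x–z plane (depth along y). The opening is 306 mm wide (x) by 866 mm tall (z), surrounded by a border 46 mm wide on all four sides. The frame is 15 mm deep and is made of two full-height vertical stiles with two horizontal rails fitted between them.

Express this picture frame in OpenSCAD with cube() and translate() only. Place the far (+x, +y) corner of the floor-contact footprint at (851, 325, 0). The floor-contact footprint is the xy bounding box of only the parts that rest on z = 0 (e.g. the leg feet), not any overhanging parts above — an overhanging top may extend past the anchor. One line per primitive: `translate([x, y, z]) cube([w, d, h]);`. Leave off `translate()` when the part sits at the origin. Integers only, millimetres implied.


translate([453, 310, 0]) cube([46, 15, 958]);
translate([805, 310, 0]) cube([46, 15, 958]);
translate([499, 310, 0]) cube([306, 15, 46]);
translate([499, 310, 912]) cube([306, 15, 46]);


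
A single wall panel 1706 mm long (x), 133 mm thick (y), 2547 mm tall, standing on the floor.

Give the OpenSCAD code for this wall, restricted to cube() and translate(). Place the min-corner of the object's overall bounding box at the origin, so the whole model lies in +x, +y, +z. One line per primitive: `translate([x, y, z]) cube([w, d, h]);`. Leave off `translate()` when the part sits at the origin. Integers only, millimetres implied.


cube([1706, 133, 2547]);


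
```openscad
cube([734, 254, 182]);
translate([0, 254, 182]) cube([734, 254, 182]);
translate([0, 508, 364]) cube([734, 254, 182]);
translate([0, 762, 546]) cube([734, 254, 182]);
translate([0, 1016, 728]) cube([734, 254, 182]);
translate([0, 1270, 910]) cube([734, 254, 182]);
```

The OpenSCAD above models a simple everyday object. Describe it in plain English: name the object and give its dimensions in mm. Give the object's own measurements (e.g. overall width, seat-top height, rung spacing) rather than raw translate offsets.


A straight staircase of 6 solid steps. Each step is 734 mm wide (x), 254 mm deep (y, the going) and 182 mm tall (the rise). The first step rests on the floor; each subsequent step sits one going further in +y and one rise higher in +z, directly behind and above the previous step with no overlap.


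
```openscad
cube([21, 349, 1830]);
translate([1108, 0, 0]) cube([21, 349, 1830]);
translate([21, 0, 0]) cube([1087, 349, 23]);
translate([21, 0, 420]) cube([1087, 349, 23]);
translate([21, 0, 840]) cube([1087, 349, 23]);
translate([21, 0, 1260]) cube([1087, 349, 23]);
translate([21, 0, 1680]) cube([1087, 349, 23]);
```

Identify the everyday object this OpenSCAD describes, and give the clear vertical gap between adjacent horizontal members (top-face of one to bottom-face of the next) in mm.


A bookshelf. The clear shelf gap is 397 mm.

Two tall side panels with 5 horizontal boards between them — a bookshelf. The first two shelf undersides are at z = 0 and z = 420; with shelf thickness 23, the clear gap is 420 − 0 − 23 = 397 mm.


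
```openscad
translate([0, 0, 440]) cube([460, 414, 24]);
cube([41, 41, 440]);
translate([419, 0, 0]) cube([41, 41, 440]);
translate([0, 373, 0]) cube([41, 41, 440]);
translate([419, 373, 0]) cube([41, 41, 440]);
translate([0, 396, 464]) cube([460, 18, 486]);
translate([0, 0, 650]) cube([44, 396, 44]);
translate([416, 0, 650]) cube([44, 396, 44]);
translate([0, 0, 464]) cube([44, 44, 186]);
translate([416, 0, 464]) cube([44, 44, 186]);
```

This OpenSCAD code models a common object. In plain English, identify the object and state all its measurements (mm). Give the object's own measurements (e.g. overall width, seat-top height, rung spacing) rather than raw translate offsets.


A chair. The seat is a 460×414×24 mm slab with its top at z = 464 mm, on four 41×41 mm corner legs (flush with the seat edges, standing on z = 0). A flat backrest 18 mm thick, 486 mm tall, spans the full seat width and rises from the seat top along its +y edge, rear face flush with the rear of the seat. Two armrests of 44×44 mm section run along each side from the seat's front edge to the front of the backrest, top faces 230 mm above the seat top and outer faces flush with the seat's x-edges; a 44×44 mm post under the front of each armrest stands on the seat at the front corner.


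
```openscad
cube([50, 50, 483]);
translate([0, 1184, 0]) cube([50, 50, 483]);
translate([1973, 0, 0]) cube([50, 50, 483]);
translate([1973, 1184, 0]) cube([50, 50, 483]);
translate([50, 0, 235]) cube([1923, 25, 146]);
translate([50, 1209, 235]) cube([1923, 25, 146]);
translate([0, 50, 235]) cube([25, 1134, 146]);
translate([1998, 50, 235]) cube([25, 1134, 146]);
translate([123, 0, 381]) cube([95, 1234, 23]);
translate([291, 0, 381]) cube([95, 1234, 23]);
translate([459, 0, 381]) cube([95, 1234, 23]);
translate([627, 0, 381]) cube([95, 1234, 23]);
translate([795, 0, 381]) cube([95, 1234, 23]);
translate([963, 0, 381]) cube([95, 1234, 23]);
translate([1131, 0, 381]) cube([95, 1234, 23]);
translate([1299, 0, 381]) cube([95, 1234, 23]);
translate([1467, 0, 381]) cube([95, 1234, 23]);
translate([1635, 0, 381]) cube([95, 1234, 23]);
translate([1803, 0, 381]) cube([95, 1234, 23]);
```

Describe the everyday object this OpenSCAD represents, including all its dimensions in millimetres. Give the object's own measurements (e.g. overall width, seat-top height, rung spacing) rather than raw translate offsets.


A bed frame 2023 mm long (x) by 1234 mm wide (y). Four 50×50 mm corner posts, 483 mm tall, at the corners of the footprint. Four rails of 25 mm thickness and 146 mm height run between adjacent posts with their undersides at z = 235 mm, their outer faces flush with the outside of the frame (the two x-running rails run between the posts' inner faces; the two y-running rails run between the posts' inner faces). 11 slats, each 95 mm wide (x) and 23 mm thick, lie across the top of the two x-running rails, running the full 1234 mm width of the frame in y; along x they sit between the end posts with a 73 mm gap after the −x posts and between neighbouring slats, leaving 75 mm before the +x posts.


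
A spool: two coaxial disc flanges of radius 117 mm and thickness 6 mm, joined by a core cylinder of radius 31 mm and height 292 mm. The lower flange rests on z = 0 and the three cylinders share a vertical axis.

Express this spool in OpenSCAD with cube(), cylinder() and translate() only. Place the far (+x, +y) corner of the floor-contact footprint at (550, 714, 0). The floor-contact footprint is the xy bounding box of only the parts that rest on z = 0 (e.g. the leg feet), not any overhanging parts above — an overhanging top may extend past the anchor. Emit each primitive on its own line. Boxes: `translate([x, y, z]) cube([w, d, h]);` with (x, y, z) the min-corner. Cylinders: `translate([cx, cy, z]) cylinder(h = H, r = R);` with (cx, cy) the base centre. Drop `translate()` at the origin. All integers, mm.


translate([433, 597, 0]) cylinder(h = 6, r = 117);
translate([433, 597, 6]) cylinder(h = 292, r = 31);
translate([433, 597, 298]) cylinder(h = 6, r = 117);


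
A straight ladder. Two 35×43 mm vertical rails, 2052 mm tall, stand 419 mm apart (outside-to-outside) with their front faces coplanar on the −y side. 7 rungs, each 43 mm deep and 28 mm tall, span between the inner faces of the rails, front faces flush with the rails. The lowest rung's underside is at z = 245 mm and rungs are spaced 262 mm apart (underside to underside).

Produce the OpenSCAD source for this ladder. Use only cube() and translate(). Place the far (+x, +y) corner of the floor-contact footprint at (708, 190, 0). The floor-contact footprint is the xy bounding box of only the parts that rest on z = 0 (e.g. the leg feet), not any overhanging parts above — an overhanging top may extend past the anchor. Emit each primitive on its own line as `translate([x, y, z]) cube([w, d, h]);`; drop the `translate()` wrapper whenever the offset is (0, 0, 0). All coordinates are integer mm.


translate([289, 147, 0]) cube([35, 43, 2052]);
translate([673, 147, 0]) cube([35, 43, 2052]);
translate([324, 147, 245]) cube([349, 43, 28]);
translate([324, 147, 507]) cube([349, 43, 28]);
translate([324, 147, 769]) cube([349, 43, 28]);
translate([324, 147, 1031]) cube([349, 43, 28]);
translate([324, 147, 1293]) cube([349, 43, 28]);
translate([324, 147, 1555]) cube([349, 43, 28]);
translate([324, 147, 1817]) cube([349, 43, 28]);


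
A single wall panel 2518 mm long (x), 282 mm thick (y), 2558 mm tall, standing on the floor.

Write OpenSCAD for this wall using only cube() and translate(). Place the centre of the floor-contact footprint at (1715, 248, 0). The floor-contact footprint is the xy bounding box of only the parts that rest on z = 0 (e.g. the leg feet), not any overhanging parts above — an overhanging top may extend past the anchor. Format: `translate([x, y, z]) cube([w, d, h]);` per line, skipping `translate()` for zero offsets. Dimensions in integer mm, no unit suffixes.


translate([456, 107, 0]) cube([2518, 282, 2558]);


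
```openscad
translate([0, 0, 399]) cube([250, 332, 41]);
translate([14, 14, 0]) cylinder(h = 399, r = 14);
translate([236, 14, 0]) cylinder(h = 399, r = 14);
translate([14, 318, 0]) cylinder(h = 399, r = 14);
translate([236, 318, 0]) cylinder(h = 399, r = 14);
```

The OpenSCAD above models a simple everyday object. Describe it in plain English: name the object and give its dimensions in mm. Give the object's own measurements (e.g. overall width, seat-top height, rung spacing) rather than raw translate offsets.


A simple wooden stool: a rectangular seat 250 mm (x) by 332 mm (y), 41 mm thick, top face at z = 440 mm, on four round legs, each 28 mm in diameter. The legs rest on z = 0, each leg's axis is inset half a diameter from the nearest pair of seat edges (so the leg's bounding box is flush with the corner).


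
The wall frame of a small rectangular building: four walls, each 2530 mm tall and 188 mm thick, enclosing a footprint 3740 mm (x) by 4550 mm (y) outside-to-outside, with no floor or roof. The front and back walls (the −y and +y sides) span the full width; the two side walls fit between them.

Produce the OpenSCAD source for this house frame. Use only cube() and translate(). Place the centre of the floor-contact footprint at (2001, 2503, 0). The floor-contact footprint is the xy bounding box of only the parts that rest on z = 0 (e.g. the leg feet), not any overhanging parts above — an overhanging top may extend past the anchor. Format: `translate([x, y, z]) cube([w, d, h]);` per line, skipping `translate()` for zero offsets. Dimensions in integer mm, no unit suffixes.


translate([131, 228, 0]) cube([3740, 188, 2530]);
translate([131, 4590, 0]) cube([3740, 188, 2530]);
translate([131, 416, 0]) cube([188, 4174, 2530]);
translate([3683, 416, 0]) cube([188, 4174, 2530]);


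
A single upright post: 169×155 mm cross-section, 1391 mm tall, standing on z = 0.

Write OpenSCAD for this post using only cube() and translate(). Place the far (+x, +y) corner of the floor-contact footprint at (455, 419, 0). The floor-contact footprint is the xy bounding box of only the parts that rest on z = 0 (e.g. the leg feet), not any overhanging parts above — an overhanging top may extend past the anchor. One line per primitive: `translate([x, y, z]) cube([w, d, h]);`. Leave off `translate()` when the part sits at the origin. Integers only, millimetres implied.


translate([286, 264, 0]) cube([169, 155, 1391]);


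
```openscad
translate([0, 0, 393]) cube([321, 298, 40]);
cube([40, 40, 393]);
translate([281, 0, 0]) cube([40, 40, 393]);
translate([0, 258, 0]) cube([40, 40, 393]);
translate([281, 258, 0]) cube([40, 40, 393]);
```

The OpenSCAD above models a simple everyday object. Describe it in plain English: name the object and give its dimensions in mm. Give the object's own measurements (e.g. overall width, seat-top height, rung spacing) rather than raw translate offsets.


A four-legged stool. The seat is a 321×298×40 mm slab whose top surface is at z = 433 mm; four square legs, each 40×40 mm in cross-section, run from the floor (z = 0) to the underside of the seat, each flush with a corner of the seat.


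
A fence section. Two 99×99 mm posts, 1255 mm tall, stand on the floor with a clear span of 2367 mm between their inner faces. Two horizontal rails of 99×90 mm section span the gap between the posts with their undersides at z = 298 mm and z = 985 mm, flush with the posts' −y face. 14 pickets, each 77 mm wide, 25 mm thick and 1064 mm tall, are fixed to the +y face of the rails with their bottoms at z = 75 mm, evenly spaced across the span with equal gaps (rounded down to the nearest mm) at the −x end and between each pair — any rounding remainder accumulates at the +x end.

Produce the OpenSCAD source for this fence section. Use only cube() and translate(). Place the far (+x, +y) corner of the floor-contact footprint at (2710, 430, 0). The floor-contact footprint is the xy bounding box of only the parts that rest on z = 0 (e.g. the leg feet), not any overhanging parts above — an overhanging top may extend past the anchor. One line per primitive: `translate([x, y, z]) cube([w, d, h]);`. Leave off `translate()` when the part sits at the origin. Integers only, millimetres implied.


translate([145, 331, 0]) cube([99, 99, 1255]);
translate([2611, 331, 0]) cube([99, 99, 1255]);
translate([244, 331, 298]) cube([2367, 99, 90]);
translate([244, 331, 985]) cube([2367, 99, 90]);
translate([329, 430, 75]) cube([77, 25, 1064]);
translate([491, 430, 75]) cube([77, 25, 1064]);
translate([653, 430, 75]) cube([77, 25, 1064]);
translate([815, 430, 75]) cube([77, 25, 1064]);
translate([977, 430, 75]) cube([77, 25, 1064]);
translate([1139, 430, 75]) cube([77, 25, 1064]);
translate([1301, 430, 75]) cube([77, 25, 1064]);
translate([1463, 430, 75]) cube([77, 25, 1064]);
translate([1625, 430, 75]) cube([77, 25, 1064]);
translate([1787, 430, 75]) cube([77, 25, 1064]);
translate([1949, 430, 75]) cube([77, 25, 1064]);
translate([2111, 430, 75]) cube([77, 25, 1064]);
translate([2273, 430, 75]) cube([77, 25, 1064]);
translate([2435, 430, 75]) cube([77, 25, 1064]);


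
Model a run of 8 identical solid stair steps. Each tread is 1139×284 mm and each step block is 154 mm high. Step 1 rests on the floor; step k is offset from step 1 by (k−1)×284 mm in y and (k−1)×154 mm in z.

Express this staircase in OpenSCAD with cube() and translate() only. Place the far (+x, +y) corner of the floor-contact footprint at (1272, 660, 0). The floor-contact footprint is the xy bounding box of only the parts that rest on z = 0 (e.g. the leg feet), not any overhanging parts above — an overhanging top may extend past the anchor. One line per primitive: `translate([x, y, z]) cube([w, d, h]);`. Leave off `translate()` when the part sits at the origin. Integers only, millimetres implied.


translate([133, 376, 0]) cube([1139, 284, 154]);
translate([133, 660, 154]) cube([1139, 284, 154]);
translate([133, 944, 308]) cube([1139, 284, 154]);
translate([133, 1228, 462]) cube([1139, 284, 154]);
translate([133, 1512, 616]) cube([1139, 284, 154]);
translate([133, 1796, 770]) cube([1139, 284, 154]);
translate([133, 2080, 924]) cube([1139, 284, 154]);
translate([133, 2364, 1078]) cube([1139, 284, 154]);


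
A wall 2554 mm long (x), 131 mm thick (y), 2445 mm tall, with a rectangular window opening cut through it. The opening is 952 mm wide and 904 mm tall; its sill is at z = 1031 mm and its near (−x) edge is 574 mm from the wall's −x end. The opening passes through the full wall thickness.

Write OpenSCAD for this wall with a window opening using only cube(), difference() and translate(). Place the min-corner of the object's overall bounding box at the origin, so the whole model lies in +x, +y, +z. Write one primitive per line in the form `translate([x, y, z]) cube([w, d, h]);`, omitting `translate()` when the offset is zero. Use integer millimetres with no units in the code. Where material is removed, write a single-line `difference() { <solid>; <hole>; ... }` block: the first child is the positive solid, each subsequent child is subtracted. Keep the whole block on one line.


difference() { cube([2554, 131, 2445]); translate([574, 0, 1031]) cube([952, 131, 904]); }


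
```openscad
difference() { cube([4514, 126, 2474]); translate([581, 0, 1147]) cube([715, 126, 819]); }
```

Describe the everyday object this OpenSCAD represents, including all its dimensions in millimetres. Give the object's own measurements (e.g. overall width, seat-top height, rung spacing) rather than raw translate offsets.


A wall 4514 mm long (x), 126 mm thick (y), 2474 mm tall, with a rectangular window opening cut through it. The opening is 715 mm wide and 819 mm tall; its sill is at z = 1147 mm and its near (−x) edge is 581 mm from the wall's −x end. The opening passes through the full wall thickness.


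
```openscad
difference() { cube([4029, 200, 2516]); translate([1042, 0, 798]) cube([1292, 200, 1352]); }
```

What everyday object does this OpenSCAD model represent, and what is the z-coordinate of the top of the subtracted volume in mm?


A wall with a window opening. The window head height is 2150 mm.

A wall with a rectangular opening subtracted — a window. Sill at z = 798, opening 1352 mm tall, so the head is at 798 + 1352 = 2150 mm.


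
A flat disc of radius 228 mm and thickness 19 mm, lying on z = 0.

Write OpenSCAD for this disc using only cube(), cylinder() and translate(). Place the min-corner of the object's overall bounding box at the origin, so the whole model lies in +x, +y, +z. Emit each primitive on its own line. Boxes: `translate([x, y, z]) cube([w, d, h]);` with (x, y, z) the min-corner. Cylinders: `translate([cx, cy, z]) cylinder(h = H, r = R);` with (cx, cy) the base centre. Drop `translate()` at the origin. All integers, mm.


translate([228, 228, 0]) cylinder(h = 19, r = 228);


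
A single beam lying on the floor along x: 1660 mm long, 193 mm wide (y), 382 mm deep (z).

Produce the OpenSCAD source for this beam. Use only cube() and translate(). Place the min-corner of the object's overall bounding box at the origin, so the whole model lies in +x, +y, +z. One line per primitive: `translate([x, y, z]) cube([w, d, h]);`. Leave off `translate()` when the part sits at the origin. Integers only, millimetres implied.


cube([1660, 193, 382]);


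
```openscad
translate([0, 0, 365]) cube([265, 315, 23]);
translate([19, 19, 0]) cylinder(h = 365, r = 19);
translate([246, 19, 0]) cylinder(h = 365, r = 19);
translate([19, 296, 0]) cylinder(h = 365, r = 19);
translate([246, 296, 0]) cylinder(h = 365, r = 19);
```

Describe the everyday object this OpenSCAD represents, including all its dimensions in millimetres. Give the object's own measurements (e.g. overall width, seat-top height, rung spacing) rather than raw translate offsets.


A simple wooden stool: a rectangular seat 265 mm (x) by 315 mm (y), 23 mm thick, top face at z = 388 mm, on four round legs, each 38 mm in diameter. The legs rest on z = 0, each leg's axis is inset half a diameter from the nearest pair of seat edges (so the leg's bounding box is flush with the corner).


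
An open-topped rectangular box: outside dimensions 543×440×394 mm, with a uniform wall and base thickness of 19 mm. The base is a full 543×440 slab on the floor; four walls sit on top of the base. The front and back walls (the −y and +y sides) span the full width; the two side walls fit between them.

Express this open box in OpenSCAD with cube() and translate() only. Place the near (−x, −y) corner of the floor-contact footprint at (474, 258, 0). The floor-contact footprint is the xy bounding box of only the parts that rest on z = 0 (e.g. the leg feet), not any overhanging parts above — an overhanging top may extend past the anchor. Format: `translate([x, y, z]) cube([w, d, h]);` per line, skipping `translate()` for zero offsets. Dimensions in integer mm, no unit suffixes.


translate([474, 258, 0]) cube([543, 440, 19]);
translate([474, 258, 19]) cube([543, 19, 375]);
translate([474, 679, 19]) cube([543, 19, 375]);
translate([474, 277, 19]) cube([19, 402, 375]);
translate([998, 277, 19]) cube([19, 402, 375]);


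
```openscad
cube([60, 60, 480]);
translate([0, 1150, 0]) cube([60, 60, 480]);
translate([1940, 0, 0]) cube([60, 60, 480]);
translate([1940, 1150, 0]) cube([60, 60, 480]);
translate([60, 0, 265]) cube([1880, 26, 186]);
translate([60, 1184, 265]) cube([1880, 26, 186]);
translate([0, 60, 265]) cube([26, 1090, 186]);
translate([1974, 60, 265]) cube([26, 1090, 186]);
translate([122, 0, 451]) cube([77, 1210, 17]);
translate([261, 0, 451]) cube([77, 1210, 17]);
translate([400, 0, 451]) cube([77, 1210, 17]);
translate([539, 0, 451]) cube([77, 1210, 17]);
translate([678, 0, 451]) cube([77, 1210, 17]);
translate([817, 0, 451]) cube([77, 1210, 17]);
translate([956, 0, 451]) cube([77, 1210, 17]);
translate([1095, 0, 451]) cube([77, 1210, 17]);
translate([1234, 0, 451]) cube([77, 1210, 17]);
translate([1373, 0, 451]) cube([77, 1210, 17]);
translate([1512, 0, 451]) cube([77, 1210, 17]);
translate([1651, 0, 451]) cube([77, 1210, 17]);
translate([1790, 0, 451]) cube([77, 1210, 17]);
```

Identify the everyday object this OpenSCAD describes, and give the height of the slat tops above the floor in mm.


A bed frame. The slat-top height is 468 mm.

Four posts, four rails, and a row of slats — a bed frame. Slats sit on the rails at z = 265 + 186 = 451; with slat thickness 17, the top is 468 mm.


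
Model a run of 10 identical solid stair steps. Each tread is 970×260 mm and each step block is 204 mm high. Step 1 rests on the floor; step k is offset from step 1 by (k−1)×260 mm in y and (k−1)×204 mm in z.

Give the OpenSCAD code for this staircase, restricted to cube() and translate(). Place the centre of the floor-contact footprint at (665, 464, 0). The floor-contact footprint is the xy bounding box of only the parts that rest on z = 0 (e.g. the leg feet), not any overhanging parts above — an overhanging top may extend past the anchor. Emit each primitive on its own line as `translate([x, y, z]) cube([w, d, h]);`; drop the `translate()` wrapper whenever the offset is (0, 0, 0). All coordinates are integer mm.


translate([180, 334, 0]) cube([970, 260, 204]);
translate([180, 594, 204]) cube([970, 260, 204]);
translate([180, 854, 408]) cube([970, 260, 204]);
translate([180, 1114, 612]) cube([970, 260, 204]);
translate([180, 1374, 816]) cube([970, 260, 204]);
translate([180, 1634, 1020]) cube([970, 260, 204]);
translate([180, 1894, 1224]) cube([970, 260, 204]);
translate([180, 2154, 1428]) cube([970, 260, 204]);
translate([180, 2414, 1632]) cube([970, 260, 204]);
translate([180, 2674, 1836]) cube([970, 260, 204]);


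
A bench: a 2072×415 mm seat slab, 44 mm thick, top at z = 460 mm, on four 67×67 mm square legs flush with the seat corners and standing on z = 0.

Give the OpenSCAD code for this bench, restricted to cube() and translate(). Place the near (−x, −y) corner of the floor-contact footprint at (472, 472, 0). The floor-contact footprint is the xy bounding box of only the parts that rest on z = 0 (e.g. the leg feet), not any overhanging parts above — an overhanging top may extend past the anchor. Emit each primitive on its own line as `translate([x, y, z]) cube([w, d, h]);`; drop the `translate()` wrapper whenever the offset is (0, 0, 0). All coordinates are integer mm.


translate([472, 472, 416]) cube([2072, 415, 44]);
translate([472, 472, 0]) cube([67, 67, 416]);
translate([472, 820, 0]) cube([67, 67, 416]);
translate([2477, 472, 0]) cube([67, 67, 416]);
translate([2477, 820, 0]) cube([67, 67, 416]);


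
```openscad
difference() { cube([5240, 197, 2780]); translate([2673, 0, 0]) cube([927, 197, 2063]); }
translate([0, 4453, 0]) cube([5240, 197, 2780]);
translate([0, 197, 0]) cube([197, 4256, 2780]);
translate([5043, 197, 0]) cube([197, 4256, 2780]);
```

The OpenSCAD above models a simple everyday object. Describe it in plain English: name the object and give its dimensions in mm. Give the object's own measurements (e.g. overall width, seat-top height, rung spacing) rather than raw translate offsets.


A single room: four walls, each 2780 mm tall and 197 mm thick, enclosing an outside footprint 5240×4650 mm (x × y), no floor or roof. The front and back walls (−y and +y sides) run the full x-width; the side walls fit between their inner faces. A door opening 927 mm wide and 2063 mm tall is cut through the front wall from the floor up, its −x edge 2673 mm from the wall's −x end.


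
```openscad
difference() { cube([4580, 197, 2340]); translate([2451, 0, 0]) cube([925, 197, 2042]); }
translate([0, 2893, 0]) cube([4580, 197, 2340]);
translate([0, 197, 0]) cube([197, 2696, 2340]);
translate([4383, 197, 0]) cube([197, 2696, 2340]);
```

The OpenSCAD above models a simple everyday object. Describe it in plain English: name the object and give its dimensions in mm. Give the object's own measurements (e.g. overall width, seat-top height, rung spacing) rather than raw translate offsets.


A single room: four walls, each 2340 mm tall and 197 mm thick, enclosing an outside footprint 4580×3090 mm (x × y), no floor or roof. The front and back walls (−y and +y sides) run the full x-width; the side walls fit between their inner faces. A door opening 925 mm wide and 2042 mm tall is cut through the front wall from the floor up, its −x edge 2451 mm from the wall's −x end.


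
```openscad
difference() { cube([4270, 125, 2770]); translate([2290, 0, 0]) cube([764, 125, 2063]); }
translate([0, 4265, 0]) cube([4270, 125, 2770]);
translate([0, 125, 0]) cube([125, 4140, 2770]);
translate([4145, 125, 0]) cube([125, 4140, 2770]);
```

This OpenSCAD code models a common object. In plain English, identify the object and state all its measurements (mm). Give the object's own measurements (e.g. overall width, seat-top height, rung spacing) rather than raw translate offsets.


A single room: four walls, each 2770 mm tall and 125 mm thick, enclosing an outside footprint 4270×4390 mm (x × y), no floor or roof. The front and back walls (−y and +y sides) run the full x-width; the side walls fit between their inner faces. A door opening 764 mm wide and 2063 mm tall is cut through the front wall from the floor up, its −x edge 2290 mm from the wall's −x end.


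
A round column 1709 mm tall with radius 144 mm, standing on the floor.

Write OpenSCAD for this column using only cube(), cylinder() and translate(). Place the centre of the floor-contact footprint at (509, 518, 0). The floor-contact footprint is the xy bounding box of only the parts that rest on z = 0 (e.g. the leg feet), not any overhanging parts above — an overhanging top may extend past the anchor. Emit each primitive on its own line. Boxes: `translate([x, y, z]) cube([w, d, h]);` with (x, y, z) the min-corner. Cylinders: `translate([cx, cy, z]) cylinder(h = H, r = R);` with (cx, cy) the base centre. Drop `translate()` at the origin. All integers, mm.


translate([509, 518, 0]) cylinder(h = 1709, r = 144);


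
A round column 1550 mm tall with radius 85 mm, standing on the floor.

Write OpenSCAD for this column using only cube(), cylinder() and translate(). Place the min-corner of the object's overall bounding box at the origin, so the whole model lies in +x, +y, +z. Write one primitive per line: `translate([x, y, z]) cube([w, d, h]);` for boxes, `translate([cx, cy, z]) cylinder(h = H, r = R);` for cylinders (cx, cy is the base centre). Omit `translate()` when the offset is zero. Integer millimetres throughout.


translate([85, 85, 0]) cylinder(h = 1550, r = 85);


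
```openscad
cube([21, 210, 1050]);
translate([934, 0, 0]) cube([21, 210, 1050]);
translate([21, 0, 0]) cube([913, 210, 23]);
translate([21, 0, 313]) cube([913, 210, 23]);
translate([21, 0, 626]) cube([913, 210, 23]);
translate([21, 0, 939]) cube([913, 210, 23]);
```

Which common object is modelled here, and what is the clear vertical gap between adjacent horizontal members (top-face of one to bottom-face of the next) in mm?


A bookshelf. The clear shelf gap is 290 mm.

Two tall side panels with 4 horizontal boards between them — a bookshelf. The first two shelf undersides are at z = 0 and z = 313; with shelf thickness 23, the clear gap is 313 − 0 − 23 = 290 mm.


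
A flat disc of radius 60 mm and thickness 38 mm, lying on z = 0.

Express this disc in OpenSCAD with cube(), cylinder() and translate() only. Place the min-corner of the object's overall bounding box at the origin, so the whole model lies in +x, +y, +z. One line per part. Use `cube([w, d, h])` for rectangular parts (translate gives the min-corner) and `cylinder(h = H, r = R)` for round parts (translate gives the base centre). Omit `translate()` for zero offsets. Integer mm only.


translate([60, 60, 0]) cylinder(h = 38, r = 60);


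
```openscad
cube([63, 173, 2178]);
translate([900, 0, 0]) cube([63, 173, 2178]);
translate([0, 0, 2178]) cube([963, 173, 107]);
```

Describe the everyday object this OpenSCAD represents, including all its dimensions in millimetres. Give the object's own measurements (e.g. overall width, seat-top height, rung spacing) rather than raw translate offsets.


A door frame. The clear opening is 837 mm wide and 2178 mm high. Two 63 mm wide jambs, 173 mm deep, stand either side of the opening from the floor to the top of the opening. A 107 mm thick head sits across the top of both jambs, spanning the full outside width of the frame.


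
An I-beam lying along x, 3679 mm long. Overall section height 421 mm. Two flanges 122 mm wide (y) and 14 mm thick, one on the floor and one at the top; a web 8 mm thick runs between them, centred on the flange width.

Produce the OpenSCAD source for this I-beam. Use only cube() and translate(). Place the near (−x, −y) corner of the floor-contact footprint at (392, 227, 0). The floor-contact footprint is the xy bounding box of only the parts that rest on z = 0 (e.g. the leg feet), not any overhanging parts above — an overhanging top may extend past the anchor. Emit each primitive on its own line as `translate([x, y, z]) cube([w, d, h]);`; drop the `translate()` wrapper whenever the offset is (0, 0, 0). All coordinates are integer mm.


translate([392, 227, 0]) cube([3679, 122, 14]);
translate([392, 284, 14]) cube([3679, 8, 393]);
translate([392, 227, 407]) cube([3679, 122, 14]);


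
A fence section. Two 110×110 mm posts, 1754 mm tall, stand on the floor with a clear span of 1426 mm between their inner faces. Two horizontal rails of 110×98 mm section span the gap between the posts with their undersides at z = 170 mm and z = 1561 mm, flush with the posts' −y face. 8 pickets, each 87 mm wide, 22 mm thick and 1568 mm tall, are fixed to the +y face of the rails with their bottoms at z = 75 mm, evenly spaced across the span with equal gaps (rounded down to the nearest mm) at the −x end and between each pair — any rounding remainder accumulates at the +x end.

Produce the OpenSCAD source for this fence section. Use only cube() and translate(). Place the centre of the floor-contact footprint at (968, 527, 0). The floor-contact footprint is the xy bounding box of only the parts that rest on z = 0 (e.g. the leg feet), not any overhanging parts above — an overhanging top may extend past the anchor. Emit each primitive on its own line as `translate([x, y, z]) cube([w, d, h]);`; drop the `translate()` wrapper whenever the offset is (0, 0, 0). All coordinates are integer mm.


translate([145, 472, 0]) cube([110, 110, 1754]);
translate([1681, 472, 0]) cube([110, 110, 1754]);
translate([255, 472, 170]) cube([1426, 110, 98]);
translate([255, 472, 1561]) cube([1426, 110, 98]);
translate([336, 582, 75]) cube([87, 22, 1568]);
translate([504, 582, 75]) cube([87, 22, 1568]);
translate([672, 582, 75]) cube([87, 22, 1568]);
translate([840, 582, 75]) cube([87, 22, 1568]);
translate([1008, 582, 75]) cube([87, 22, 1568]);
translate([1176, 582, 75]) cube([87, 22, 1568]);
translate([1344, 582, 75]) cube([87, 22, 1568]);
translate([1512, 582, 75]) cube([87, 22, 1568]);
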